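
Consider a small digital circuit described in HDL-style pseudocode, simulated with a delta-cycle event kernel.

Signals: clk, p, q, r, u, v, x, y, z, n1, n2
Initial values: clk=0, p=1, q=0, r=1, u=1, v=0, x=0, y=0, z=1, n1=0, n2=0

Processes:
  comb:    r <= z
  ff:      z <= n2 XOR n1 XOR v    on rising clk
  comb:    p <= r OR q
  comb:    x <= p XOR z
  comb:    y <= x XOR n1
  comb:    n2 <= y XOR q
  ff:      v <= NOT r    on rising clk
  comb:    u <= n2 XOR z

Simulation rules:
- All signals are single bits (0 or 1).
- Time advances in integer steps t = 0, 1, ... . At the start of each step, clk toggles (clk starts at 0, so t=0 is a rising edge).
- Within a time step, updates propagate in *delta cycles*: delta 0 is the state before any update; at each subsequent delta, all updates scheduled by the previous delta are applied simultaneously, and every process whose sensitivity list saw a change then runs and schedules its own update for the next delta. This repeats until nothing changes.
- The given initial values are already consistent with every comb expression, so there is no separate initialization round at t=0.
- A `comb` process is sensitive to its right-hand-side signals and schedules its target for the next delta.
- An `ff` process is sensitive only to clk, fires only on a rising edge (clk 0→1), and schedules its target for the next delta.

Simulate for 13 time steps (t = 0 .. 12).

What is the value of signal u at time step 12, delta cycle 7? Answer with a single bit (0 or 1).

0

t=0 Δ0: x=0 r=1 n2=0 z=1 p=1 q=0 u=1 y=0 v=0 clk=0 n1=0
  Δ1: clk:0→1
  Δ2: z:1→0
  Δ3: x:0→1, r:1→0, u:1→0
  Δ4: p:1→0, y:0→1
  Δ5: x:1→0, n2:0→1
  Δ6: u:0→1, y:1→0
  Δ7: n2:1→0
  Δ8: u:1→0
  (8Δ to stable)
t=1 Δ0: x=0 r=0 n2=0 z=0 p=0 q=0 u=0 y=0 v=0 clk=1 n1=0
  Δ1: clk:1→0
  (1Δ to stable)
t=2 Δ0: x=0 r=0 n2=0 z=0 p=0 q=0 u=0 y=0 v=0 clk=0 n1=0
  Δ1: clk:0→1
  Δ2: v:0→1
  (2Δ to stable)
t=3 Δ0: x=0 r=0 n2=0 z=0 p=0 q=0 u=0 y=0 v=1 clk=1 n1=0
  Δ1: clk:1→0
  (1Δ to stable)
t=4 Δ0: x=0 r=0 n2=0 z=0 p=0 q=0 u=0 y=0 v=1 clk=0 n1=0
  Δ1: clk:0→1
  Δ2: z:0→1
  Δ3: x:0→1, r:0→1, u:0→1
  Δ4: p:0→1, y:0→1
  Δ5: x:1→0, n2:0→1
  Δ6: u:1→0, y:1→0
  Δ7: n2:1→0
  Δ8: u:0→1
  (8Δ to stable)
t=5 Δ0: x=0 r=1 n2=0 z=1 p=1 q=0 u=1 y=0 v=1 clk=1 n1=0
  Δ1: clk:1→0
  (1Δ to stable)
t=6 Δ0: x=0 r=1 n2=0 z=1 p=1 q=0 u=1 y=0 v=1 clk=0 n1=0
  Δ1: clk:0→1
  Δ2: v:1→0
  (2Δ to stable)
t=7 Δ0: x=0 r=1 n2=0 z=1 p=1 q=0 u=1 y=0 v=0 clk=1 n1=0
  Δ1: clk:1→0
  (1Δ to stable)
t=8 Δ0: x=0 r=1 n2=0 z=1 p=1 q=0 u=1 y=0 v=0 clk=0 n1=0
  Δ1: clk:0→1
  Δ2: z:1→0
  Δ3: x:0→1, r:1→0, u:1→0
  Δ4: p:1→0, y:0→1
  Δ5: x:1→0, n2:0→1
  Δ6: u:0→1, y:1→0
  Δ7: n2:1→0
  Δ8: u:1→0
  (8Δ to stable)
t=9 Δ0: x=0 r=0 n2=0 z=0 p=0 q=0 u=0 y=0 v=0 clk=1 n1=0
  Δ1: clk:1→0
  (1Δ to stable)
t=10 Δ0: x=0 r=0 n2=0 z=0 p=0 q=0 u=0 y=0 v=0 clk=0 n1=0
  Δ1: clk:0→1
  Δ2: v:0→1
  (2Δ to stable)
t=11 Δ0: x=0 r=0 n2=0 z=0 p=0 q=0 u=0 y=0 v=1 clk=1 n1=0
  Δ1: clk:1→0
  (1Δ to stable)
t=12 Δ0: x=0 r=0 n2=0 z=0 p=0 q=0 u=0 y=0 v=1 clk=0 n1=0
  Δ1: clk:0→1
  Δ2: z:0→1
  Δ3: x:0→1, r:0→1, u:0→1
  Δ4: p:0→1, y:0→1
  Δ5: x:1→0, n2:0→1
  Δ6: u:1→0, y:1→0
  Δ7: n2:1→0
  Δ8: u:0→1
  (8Δ to stable)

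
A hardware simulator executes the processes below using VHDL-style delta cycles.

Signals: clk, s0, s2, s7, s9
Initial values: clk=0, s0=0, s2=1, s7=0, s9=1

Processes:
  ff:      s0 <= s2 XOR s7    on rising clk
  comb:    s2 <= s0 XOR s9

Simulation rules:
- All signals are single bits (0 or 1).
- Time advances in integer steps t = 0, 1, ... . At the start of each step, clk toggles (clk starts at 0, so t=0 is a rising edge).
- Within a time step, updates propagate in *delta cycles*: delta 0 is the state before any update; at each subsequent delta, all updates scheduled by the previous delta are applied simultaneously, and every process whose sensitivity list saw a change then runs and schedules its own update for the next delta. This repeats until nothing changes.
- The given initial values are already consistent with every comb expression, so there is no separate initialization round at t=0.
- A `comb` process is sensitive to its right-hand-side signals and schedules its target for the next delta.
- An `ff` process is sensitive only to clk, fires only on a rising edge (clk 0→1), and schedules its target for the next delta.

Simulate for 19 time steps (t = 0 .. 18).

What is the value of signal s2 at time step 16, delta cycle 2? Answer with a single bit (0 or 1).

1

t=0 Δ0: clk=0 s9=1 s0=0 s7=0 s2=1
  Δ1: clk:0→1
  Δ2: s0:0→1
  Δ3: s2:1→0
  (3Δ to stable)
t=1 Δ0: clk=1 s9=1 s0=1 s7=0 s2=0
  Δ1: clk:1→0
  (1Δ to stable)
t=2 Δ0: clk=0 s9=1 s0=1 s7=0 s2=0
  Δ1: clk:0→1
  Δ2: s0:1→0
  Δ3: s2:0→1
  (3Δ to stable)
t=3 Δ0: clk=1 s9=1 s0=0 s7=0 s2=1
  Δ1: clk:1→0
  (1Δ to stable)
t=4 Δ0: clk=0 s9=1 s0=0 s7=0 s2=1
  Δ1: clk:0→1
  Δ2: s0:0→1
  Δ3: s2:1→0
  (3Δ to stable)
t=5 Δ0: clk=1 s9=1 s0=1 s7=0 s2=0
  Δ1: clk:1→0
  (1Δ to stable)
t=6 Δ0: clk=0 s9=1 s0=1 s7=0 s2=0
  Δ1: clk:0→1
  Δ2: s0:1→0
  Δ3: s2:0→1
  (3Δ to stable)
t=7 Δ0: clk=1 s9=1 s0=0 s7=0 s2=1
  Δ1: clk:1→0
  (1Δ to stable)
t=8 Δ0: clk=0 s9=1 s0=0 s7=0 s2=1
  Δ1: clk:0→1
  Δ2: s0:0→1
  Δ3: s2:1→0
  (3Δ to stable)
t=9 Δ0: clk=1 s9=1 s0=1 s7=0 s2=0
  Δ1: clk:1→0
  (1Δ to stable)
t=10 Δ0: clk=0 s9=1 s0=1 s7=0 s2=0
  Δ1: clk:0→1
  Δ2: s0:1→0
  Δ3: s2:0→1
  (3Δ to stable)
t=11 Δ0: clk=1 s9=1 s0=0 s7=0 s2=1
  Δ1: clk:1→0
  (1Δ to stable)
t=12 Δ0: clk=0 s9=1 s0=0 s7=0 s2=1
  Δ1: clk:0→1
  Δ2: s0:0→1
  Δ3: s2:1→0
  (3Δ to stable)
t=13 Δ0: clk=1 s9=1 s0=1 s7=0 s2=0
  Δ1: clk:1→0
  (1Δ to stable)
t=14 Δ0: clk=0 s9=1 s0=1 s7=0 s2=0
  Δ1: clk:0→1
  Δ2: s0:1→0
  Δ3: s2:0→1
  (3Δ to stable)
t=15 Δ0: clk=1 s9=1 s0=0 s7=0 s2=1
  Δ1: clk:1→0
  (1Δ to stable)
t=16 Δ0: clk=0 s9=1 s0=0 s7=0 s2=1
  Δ1: clk:0→1
  Δ2: s0:0→1
  Δ3: s2:1→0
  (3Δ to stable)
t=17 Δ0: clk=1 s9=1 s0=1 s7=0 s2=0
  Δ1: clk:1→0
  (1Δ to stable)
t=18 Δ0: clk=0 s9=1 s0=1 s7=0 s2=0
  Δ1: clk:0→1
  Δ2: s0:1→0
  Δ3: s2:0→1
  (3Δ to stable)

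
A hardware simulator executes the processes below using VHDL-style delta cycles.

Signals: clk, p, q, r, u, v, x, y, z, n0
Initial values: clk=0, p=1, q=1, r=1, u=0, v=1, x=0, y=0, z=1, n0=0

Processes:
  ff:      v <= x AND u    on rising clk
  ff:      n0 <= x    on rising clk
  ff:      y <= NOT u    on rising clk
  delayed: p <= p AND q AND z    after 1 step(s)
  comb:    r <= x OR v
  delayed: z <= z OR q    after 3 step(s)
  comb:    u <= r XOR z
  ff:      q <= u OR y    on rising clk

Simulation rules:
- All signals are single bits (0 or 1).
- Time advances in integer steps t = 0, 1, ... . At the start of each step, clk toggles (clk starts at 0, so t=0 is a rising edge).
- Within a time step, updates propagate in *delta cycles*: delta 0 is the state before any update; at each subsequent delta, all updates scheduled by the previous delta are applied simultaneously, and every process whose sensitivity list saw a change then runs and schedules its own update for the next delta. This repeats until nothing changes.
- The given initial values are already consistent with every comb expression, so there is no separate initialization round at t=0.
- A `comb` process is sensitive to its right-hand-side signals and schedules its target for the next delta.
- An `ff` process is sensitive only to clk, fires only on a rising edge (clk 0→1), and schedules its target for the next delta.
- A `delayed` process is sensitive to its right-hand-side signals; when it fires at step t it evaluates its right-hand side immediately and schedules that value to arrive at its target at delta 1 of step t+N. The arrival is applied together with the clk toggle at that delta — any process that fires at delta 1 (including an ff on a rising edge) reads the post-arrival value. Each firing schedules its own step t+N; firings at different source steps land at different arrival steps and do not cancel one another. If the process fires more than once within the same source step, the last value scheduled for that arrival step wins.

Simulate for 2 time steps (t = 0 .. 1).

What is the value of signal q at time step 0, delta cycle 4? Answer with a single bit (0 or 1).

0

t=0 Δ0: y=0 v=1 clk=0 x=0 n0=0 p=1 r=1 u=0 z=1 q=1
  Δ1: clk:0→1
  Δ2: y:0→1, v:1→0, q:1→0
  Δ3: r:1→0
  Δ4: u:0→1
  (4Δ to stable)
t=1 Δ0: y=1 v=0 clk=1 x=0 n0=0 p=1 r=0 u=1 z=1 q=0
  Δ1: clk:1→0, p:1→0
  (1Δ to stable)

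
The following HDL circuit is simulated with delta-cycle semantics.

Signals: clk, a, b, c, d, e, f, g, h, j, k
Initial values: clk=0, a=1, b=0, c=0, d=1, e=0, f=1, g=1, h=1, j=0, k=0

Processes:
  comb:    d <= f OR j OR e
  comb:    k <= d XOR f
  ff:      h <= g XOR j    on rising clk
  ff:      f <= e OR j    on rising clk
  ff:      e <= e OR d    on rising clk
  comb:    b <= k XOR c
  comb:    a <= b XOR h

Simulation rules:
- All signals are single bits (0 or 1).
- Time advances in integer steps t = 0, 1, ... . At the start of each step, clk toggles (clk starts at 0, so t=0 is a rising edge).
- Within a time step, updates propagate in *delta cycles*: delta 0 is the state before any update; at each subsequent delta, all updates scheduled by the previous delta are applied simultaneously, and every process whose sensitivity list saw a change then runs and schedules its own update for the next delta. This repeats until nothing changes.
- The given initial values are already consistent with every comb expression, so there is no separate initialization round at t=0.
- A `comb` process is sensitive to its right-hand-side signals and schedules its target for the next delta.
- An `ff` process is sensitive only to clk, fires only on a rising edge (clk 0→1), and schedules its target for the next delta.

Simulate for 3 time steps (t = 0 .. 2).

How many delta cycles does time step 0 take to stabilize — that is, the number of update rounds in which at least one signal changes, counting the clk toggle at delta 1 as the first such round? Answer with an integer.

5

t0.Δ0 h=1 f=1 e=0 a=1 b=0 g=1 d=1 k=0 clk=0 j=0 c=0
t0.Δ1 h=1 f=1 e=0 a=1 b=0 g=1 d=1 k=0 clk=1 j=0 c=0
t0.Δ2 h=1 f=0 e=1 a=1 b=0 g=1 d=1 k=0 clk=1 j=0 c=0
t0.Δ3 h=1 f=0 e=1 a=1 b=0 g=1 d=1 k=1 clk=1 j=0 c=0
t0.Δ4 h=1 f=0 e=1 a=1 b=1 g=1 d=1 k=1 clk=1 j=0 c=0
t0.Δ5 h=1 f=0 e=1 a=0 b=1 g=1 d=1 k=1 clk=1 j=0 c=0
t1.Δ0 h=1 f=0 e=1 a=0 b=1 g=1 d=1 k=1 clk=1 j=0 c=0
t1.Δ1 h=1 f=0 e=1 a=0 b=1 g=1 d=1 k=1 clk=0 j=0 c=0
t2.Δ0 h=1 f=0 e=1 a=0 b=1 g=1 d=1 k=1 clk=0 j=0 c=0
t2.Δ1 h=1 f=0 e=1 a=0 b=1 g=1 d=1 k=1 clk=1 j=0 c=0
t2.Δ2 h=1 f=1 e=1 a=0 b=1 g=1 d=1 k=1 clk=1 j=0 c=0
t2.Δ3 h=1 f=1 e=1 a=0 b=1 g=1 d=1 k=0 clk=1 j=0 c=0
t2.Δ4 h=1 f=1 e=1 a=0 b=0 g=1 d=1 k=0 clk=1 j=0 c=0
t2.Δ5 h=1 f=1 e=1 a=1 b=0 g=1 d=1 k=0 clk=1 j=0 c=0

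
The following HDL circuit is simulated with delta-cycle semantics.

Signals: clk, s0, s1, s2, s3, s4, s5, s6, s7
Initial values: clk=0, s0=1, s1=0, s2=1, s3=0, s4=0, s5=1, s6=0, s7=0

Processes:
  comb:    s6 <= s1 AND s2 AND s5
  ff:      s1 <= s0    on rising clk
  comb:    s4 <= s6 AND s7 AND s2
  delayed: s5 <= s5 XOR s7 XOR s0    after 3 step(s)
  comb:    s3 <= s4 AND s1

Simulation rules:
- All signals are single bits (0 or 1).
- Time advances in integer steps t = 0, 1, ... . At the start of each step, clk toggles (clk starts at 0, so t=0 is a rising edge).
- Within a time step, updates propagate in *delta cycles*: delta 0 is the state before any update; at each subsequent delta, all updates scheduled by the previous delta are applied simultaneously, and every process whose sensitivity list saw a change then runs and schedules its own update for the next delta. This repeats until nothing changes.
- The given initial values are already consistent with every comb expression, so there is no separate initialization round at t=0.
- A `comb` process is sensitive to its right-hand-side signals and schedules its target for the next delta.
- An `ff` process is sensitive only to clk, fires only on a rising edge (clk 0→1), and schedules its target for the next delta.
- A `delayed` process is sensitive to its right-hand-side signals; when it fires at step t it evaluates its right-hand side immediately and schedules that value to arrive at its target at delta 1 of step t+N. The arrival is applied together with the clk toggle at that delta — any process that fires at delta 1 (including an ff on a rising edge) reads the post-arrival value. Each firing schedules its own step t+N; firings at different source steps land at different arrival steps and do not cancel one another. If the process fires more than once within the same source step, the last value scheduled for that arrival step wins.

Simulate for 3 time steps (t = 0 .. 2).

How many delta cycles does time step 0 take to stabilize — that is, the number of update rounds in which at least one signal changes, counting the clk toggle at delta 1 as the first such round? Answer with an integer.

[bits: clk,s2,s6,s4,s7,s0,s5,s1,s3]
t=0: Δ0=010001100 Δ1=110001100 Δ2=110001110 Δ3=111001110 | 3Δ
t=1: Δ0=111001110 Δ1=011001110 | 1Δ
t=2: Δ0=011001110 Δ1=111001110 | 1Δ

3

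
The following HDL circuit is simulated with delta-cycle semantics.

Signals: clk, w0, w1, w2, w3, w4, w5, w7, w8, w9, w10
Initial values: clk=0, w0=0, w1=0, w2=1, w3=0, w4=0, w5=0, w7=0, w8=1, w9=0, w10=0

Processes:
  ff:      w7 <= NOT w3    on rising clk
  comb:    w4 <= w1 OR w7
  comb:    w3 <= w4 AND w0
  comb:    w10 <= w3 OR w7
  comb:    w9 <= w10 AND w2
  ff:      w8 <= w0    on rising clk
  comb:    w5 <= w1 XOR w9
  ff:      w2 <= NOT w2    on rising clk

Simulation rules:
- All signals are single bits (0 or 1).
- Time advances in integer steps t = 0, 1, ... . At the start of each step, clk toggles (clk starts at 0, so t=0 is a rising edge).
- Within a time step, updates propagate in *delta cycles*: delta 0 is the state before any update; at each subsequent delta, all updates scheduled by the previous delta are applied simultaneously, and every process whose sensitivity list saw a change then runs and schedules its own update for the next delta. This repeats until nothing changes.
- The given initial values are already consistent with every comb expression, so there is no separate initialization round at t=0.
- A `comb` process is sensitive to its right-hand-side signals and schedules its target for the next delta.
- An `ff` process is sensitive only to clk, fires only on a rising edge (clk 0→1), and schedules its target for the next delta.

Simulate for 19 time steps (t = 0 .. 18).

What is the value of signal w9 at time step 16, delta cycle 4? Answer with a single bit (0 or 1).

0

t=0 Δ0: clk=0 w0=0 w8=1 w9=0 w7=0 w3=0 w1=0 w4=0 w2=1 w5=0 w10=0
  Δ1: clk:0→1
  Δ2: w8:1→0, w7:0→1, w2:1→0
  Δ3: w4:0→1, w10:0→1
  (3Δ to stable)
t=1 Δ0: clk=1 w0=0 w8=0 w9=0 w7=1 w3=0 w1=0 w4=1 w2=0 w5=0 w10=1
  Δ1: clk:1→0
  (1Δ to stable)
t=2 Δ0: clk=0 w0=0 w8=0 w9=0 w7=1 w3=0 w1=0 w4=1 w2=0 w5=0 w10=1
  Δ1: clk:0→1
  Δ2: w2:0→1
  Δ3: w9:0→1
  Δ4: w5:0→1
  (4Δ to stable)
t=3 Δ0: clk=1 w0=0 w8=0 w9=1 w7=1 w3=0 w1=0 w4=1 w2=1 w5=1 w10=1
  Δ1: clk:1→0
  (1Δ to stable)
t=4 Δ0: clk=0 w0=0 w8=0 w9=1 w7=1 w3=0 w1=0 w4=1 w2=1 w5=1 w10=1
  Δ1: clk:0→1
  Δ2: w2:1→0
  Δ3: w9:1→0
  Δ4: w5:1→0
  (4Δ to stable)
t=5 Δ0: clk=1 w0=0 w8=0 w9=0 w7=1 w3=0 w1=0 w4=1 w2=0 w5=0 w10=1
  Δ1: clk:1→0
  (1Δ to stable)
t=6 Δ0: clk=0 w0=0 w8=0 w9=0 w7=1 w3=0 w1=0 w4=1 w2=0 w5=0 w10=1
  Δ1: clk:0→1
  Δ2: w2:0→1
  Δ3: w9:0→1
  Δ4: w5:0→1
  (4Δ to stable)
t=7 Δ0: clk=1 w0=0 w8=0 w9=1 w7=1 w3=0 w1=0 w4=1 w2=1 w5=1 w10=1
  Δ1: clk:1→0
  (1Δ to stable)
t=8 Δ0: clk=0 w0=0 w8=0 w9=1 w7=1 w3=0 w1=0 w4=1 w2=1 w5=1 w10=1
  Δ1: clk:0→1
  Δ2: w2:1→0
  Δ3: w9:1→0
  Δ4: w5:1→0
  (4Δ to stable)
t=9 Δ0: clk=1 w0=0 w8=0 w9=0 w7=1 w3=0 w1=0 w4=1 w2=0 w5=0 w10=1
  Δ1: clk:1→0
  (1Δ to stable)
t=10 Δ0: clk=0 w0=0 w8=0 w9=0 w7=1 w3=0 w1=0 w4=1 w2=0 w5=0 w10=1
  Δ1: clk:0→1
  Δ2: w2:0→1
  Δ3: w9:0→1
  Δ4: w5:0→1
  (4Δ to stable)
t=11 Δ0: clk=1 w0=0 w8=0 w9=1 w7=1 w3=0 w1=0 w4=1 w2=1 w5=1 w10=1
  Δ1: clk:1→0
  (1Δ to stable)
t=12 Δ0: clk=0 w0=0 w8=0 w9=1 w7=1 w3=0 w1=0 w4=1 w2=1 w5=1 w10=1
  Δ1: clk:0→1
  Δ2: w2:1→0
  Δ3: w9:1→0
  Δ4: w5:1→0
  (4Δ to stable)
t=13 Δ0: clk=1 w0=0 w8=0 w9=0 w7=1 w3=0 w1=0 w4=1 w2=0 w5=0 w10=1
  Δ1: clk:1→0
  (1Δ to stable)
t=14 Δ0: clk=0 w0=0 w8=0 w9=0 w7=1 w3=0 w1=0 w4=1 w2=0 w5=0 w10=1
  Δ1: clk:0→1
  Δ2: w2:0→1
  Δ3: w9:0→1
  Δ4: w5:0→1
  (4Δ to stable)
t=15 Δ0: clk=1 w0=0 w8=0 w9=1 w7=1 w3=0 w1=0 w4=1 w2=1 w5=1 w10=1
  Δ1: clk:1→0
  (1Δ to stable)
t=16 Δ0: clk=0 w0=0 w8=0 w9=1 w7=1 w3=0 w1=0 w4=1 w2=1 w5=1 w10=1
  Δ1: clk:0→1
  Δ2: w2:1→0
  Δ3: w9:1→0
  Δ4: w5:1→0
  (4Δ to stable)
t=17 Δ0: clk=1 w0=0 w8=0 w9=0 w7=1 w3=0 w1=0 w4=1 w2=0 w5=0 w10=1
  Δ1: clk:1→0
  (1Δ to stable)
t=18 Δ0: clk=0 w0=0 w8=0 w9=0 w7=1 w3=0 w1=0 w4=1 w2=0 w5=0 w10=1
  Δ1: clk:0→1
  Δ2: w2:0→1
  Δ3: w9:0→1
  Δ4: w5:0→1
  (4Δ to stable)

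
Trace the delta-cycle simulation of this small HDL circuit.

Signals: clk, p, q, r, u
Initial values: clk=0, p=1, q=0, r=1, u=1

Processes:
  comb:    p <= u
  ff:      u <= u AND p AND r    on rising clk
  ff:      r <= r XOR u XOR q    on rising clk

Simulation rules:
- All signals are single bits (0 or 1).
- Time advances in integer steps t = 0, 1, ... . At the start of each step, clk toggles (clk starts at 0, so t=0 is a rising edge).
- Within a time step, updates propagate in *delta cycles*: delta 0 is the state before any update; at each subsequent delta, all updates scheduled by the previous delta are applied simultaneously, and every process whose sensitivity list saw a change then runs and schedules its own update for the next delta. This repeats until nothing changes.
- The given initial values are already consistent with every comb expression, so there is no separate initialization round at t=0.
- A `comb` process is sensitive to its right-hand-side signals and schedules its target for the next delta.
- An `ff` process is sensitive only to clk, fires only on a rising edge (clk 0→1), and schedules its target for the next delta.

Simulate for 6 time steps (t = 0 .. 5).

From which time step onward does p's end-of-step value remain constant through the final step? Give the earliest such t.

[bits: r,u,q,clk,p]
t=0: Δ0=11001 Δ1=11011 Δ2=01011 | 2Δ
t=1: Δ0=01011 Δ1=01001 | 1Δ
t=2: Δ0=01001 Δ1=01011 Δ2=10011 Δ3=10010 | 3Δ
t=3: Δ0=10010 Δ1=10000 | 1Δ
t=4: Δ0=10000 Δ1=10010 | 1Δ
t=5: Δ0=10010 Δ1=10000 | 1Δ

2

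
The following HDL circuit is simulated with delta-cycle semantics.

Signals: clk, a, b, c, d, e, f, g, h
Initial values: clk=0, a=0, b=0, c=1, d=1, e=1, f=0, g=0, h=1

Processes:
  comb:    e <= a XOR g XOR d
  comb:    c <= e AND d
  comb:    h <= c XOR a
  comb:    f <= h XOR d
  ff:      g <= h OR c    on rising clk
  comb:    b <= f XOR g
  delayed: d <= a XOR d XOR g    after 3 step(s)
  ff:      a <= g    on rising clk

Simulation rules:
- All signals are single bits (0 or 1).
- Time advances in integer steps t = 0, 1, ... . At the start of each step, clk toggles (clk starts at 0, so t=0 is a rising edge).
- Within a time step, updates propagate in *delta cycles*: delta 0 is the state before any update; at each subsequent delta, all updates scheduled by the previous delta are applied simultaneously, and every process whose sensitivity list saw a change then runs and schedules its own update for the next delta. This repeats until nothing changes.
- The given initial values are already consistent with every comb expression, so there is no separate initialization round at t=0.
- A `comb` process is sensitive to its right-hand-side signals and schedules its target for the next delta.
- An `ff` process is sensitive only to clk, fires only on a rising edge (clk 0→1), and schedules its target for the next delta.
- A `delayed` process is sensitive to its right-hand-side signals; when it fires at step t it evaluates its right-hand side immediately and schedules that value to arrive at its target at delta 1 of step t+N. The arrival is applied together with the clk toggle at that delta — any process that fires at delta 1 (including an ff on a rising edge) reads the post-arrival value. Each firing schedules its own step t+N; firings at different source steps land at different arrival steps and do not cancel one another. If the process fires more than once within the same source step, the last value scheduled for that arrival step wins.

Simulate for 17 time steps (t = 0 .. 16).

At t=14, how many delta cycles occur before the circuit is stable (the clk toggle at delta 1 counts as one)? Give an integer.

5

t0.Δ0 h=1 d=1 clk=0 a=0 g=0 b=0 e=1 f=0 c=1
t0.Δ1 h=1 d=1 clk=1 a=0 g=0 b=0 e=1 f=0 c=1
t0.Δ2 h=1 d=1 clk=1 a=0 g=1 b=0 e=1 f=0 c=1
t0.Δ3 h=1 d=1 clk=1 a=0 g=1 b=1 e=0 f=0 c=1
t0.Δ4 h=1 d=1 clk=1 a=0 g=1 b=1 e=0 f=0 c=0
t0.Δ5 h=0 d=1 clk=1 a=0 g=1 b=1 e=0 f=0 c=0
t0.Δ6 h=0 d=1 clk=1 a=0 g=1 b=1 e=0 f=1 c=0
t0.Δ7 h=0 d=1 clk=1 a=0 g=1 b=0 e=0 f=1 c=0
t1.Δ0 h=0 d=1 clk=1 a=0 g=1 b=0 e=0 f=1 c=0
t1.Δ1 h=0 d=1 clk=0 a=0 g=1 b=0 e=0 f=1 c=0
t2.Δ0 h=0 d=1 clk=0 a=0 g=1 b=0 e=0 f=1 c=0
t2.Δ1 h=0 d=1 clk=1 a=0 g=1 b=0 e=0 f=1 c=0
t2.Δ2 h=0 d=1 clk=1 a=1 g=0 b=0 e=0 f=1 c=0
t2.Δ3 h=1 d=1 clk=1 a=1 g=0 b=1 e=0 f=1 c=0
t2.Δ4 h=1 d=1 clk=1 a=1 g=0 b=1 e=0 f=0 c=0
t2.Δ5 h=1 d=1 clk=1 a=1 g=0 b=0 e=0 f=0 c=0
t3.Δ0 h=1 d=1 clk=1 a=1 g=0 b=0 e=0 f=0 c=0
t3.Δ1 h=1 d=0 clk=0 a=1 g=0 b=0 e=0 f=0 c=0
t3.Δ2 h=1 d=0 clk=0 a=1 g=0 b=0 e=1 f=1 c=0
t3.Δ3 h=1 d=0 clk=0 a=1 g=0 b=1 e=1 f=1 c=0
t4.Δ0 h=1 d=0 clk=0 a=1 g=0 b=1 e=1 f=1 c=0
t4.Δ1 h=1 d=0 clk=1 a=1 g=0 b=1 e=1 f=1 c=0
t4.Δ2 h=1 d=0 clk=1 a=0 g=1 b=1 e=1 f=1 c=0
t4.Δ3 h=0 d=0 clk=1 a=0 g=1 b=0 e=1 f=1 c=0
t4.Δ4 h=0 d=0 clk=1 a=0 g=1 b=0 e=1 f=0 c=0
t4.Δ5 h=0 d=0 clk=1 a=0 g=1 b=1 e=1 f=0 c=0
t5.Δ0 h=0 d=0 clk=1 a=0 g=1 b=1 e=1 f=0 c=0
t5.Δ1 h=0 d=0 clk=0 a=0 g=1 b=1 e=1 f=0 c=0
t6.Δ0 h=0 d=0 clk=0 a=0 g=1 b=1 e=1 f=0 c=0
t6.Δ1 h=0 d=1 clk=1 a=0 g=1 b=1 e=1 f=0 c=0
t6.Δ2 h=0 d=1 clk=1 a=1 g=0 b=1 e=0 f=1 c=1
t6.Δ3 h=0 d=1 clk=1 a=1 g=0 b=1 e=0 f=1 c=0
t6.Δ4 h=1 d=1 clk=1 a=1 g=0 b=1 e=0 f=1 c=0
t6.Δ5 h=1 d=1 clk=1 a=1 g=0 b=1 e=0 f=0 c=0
t6.Δ6 h=1 d=1 clk=1 a=1 g=0 b=0 e=0 f=0 c=0
t7.Δ0 h=1 d=1 clk=1 a=1 g=0 b=0 e=0 f=0 c=0
t7.Δ1 h=1 d=1 clk=0 a=1 g=0 b=0 e=0 f=0 c=0
t8.Δ0 h=1 d=1 clk=0 a=1 g=0 b=0 e=0 f=0 c=0
t8.Δ1 h=1 d=1 clk=1 a=1 g=0 b=0 e=0 f=0 c=0
t8.Δ2 h=1 d=1 clk=1 a=0 g=1 b=0 e=0 f=0 c=0
t8.Δ3 h=0 d=1 clk=1 a=0 g=1 b=1 e=0 f=0 c=0
t8.Δ4 h=0 d=1 clk=1 a=0 g=1 b=1 e=0 f=1 c=0
t8.Δ5 h=0 d=1 clk=1 a=0 g=1 b=0 e=0 f=1 c=0
t9.Δ0 h=0 d=1 clk=1 a=0 g=1 b=0 e=0 f=1 c=0
t9.Δ1 h=0 d=0 clk=0 a=0 g=1 b=0 e=0 f=1 c=0
t9.Δ2 h=0 d=0 clk=0 a=0 g=1 b=0 e=1 f=0 c=0
t9.Δ3 h=0 d=0 clk=0 a=0 g=1 b=1 e=1 f=0 c=0
t10.Δ0 h=0 d=0 clk=0 a=0 g=1 b=1 e=1 f=0 c=0
t10.Δ1 h=0 d=0 clk=1 a=0 g=1 b=1 e=1 f=0 c=0
t10.Δ2 h=0 d=0 clk=1 a=1 g=0 b=1 e=1 f=0 c=0
t10.Δ3 h=1 d=0 clk=1 a=1 g=0 b=0 e=1 f=0 c=0
t10.Δ4 h=1 d=0 clk=1 a=1 g=0 b=0 e=1 f=1 c=0
t10.Δ5 h=1 d=0 clk=1 a=1 g=0 b=1 e=1 f=1 c=0
t11.Δ0 h=1 d=0 clk=1 a=1 g=0 b=1 e=1 f=1 c=0
t11.Δ1 h=1 d=0 clk=0 a=1 g=0 b=1 e=1 f=1 c=0
t12.Δ0 h=1 d=0 clk=0 a=1 g=0 b=1 e=1 f=1 c=0
t12.Δ1 h=1 d=1 clk=1 a=1 g=0 b=1 e=1 f=1 c=0
t12.Δ2 h=1 d=1 clk=1 a=0 g=1 b=1 e=0 f=0 c=1
t12.Δ3 h=1 d=1 clk=1 a=0 g=1 b=1 e=0 f=0 c=0
t12.Δ4 h=0 d=1 clk=1 a=0 g=1 b=1 e=0 f=0 c=0
t12.Δ5 h=0 d=1 clk=1 a=0 g=1 b=1 e=0 f=1 c=0
t12.Δ6 h=0 d=1 clk=1 a=0 g=1 b=0 e=0 f=1 c=0
t13.Δ0 h=0 d=1 clk=1 a=0 g=1 b=0 e=0 f=1 c=0
t13.Δ1 h=0 d=1 clk=0 a=0 g=1 b=0 e=0 f=1 c=0
t14.Δ0 h=0 d=1 clk=0 a=0 g=1 b=0 e=0 f=1 c=0
t14.Δ1 h=0 d=1 clk=1 a=0 g=1 b=0 e=0 f=1 c=0
t14.Δ2 h=0 d=1 clk=1 a=1 g=0 b=0 e=0 f=1 c=0
t14.Δ3 h=1 d=1 clk=1 a=1 g=0 b=1 e=0 f=1 c=0
t14.Δ4 h=1 d=1 clk=1 a=1 g=0 b=1 e=0 f=0 c=0
t14.Δ5 h=1 d=1 clk=1 a=1 g=0 b=0 e=0 f=0 c=0
t15.Δ0 h=1 d=1 clk=1 a=1 g=0 b=0 e=0 f=0 c=0
t15.Δ1 h=1 d=0 clk=0 a=1 g=0 b=0 e=0 f=0 c=0
t15.Δ2 h=1 d=0 clk=0 a=1 g=0 b=0 e=1 f=1 c=0
t15.Δ3 h=1 d=0 clk=0 a=1 g=0 b=1 e=1 f=1 c=0
t16.Δ0 h=1 d=0 clk=0 a=1 g=0 b=1 e=1 f=1 c=0
t16.Δ1 h=1 d=0 clk=1 a=1 g=0 b=1 e=1 f=1 c=0
t16.Δ2 h=1 d=0 clk=1 a=0 g=1 b=1 e=1 f=1 c=0
t16.Δ3 h=0 d=0 clk=1 a=0 g=1 b=0 e=1 f=1 c=0
t16.Δ4 h=0 d=0 clk=1 a=0 g=1 b=0 e=1 f=0 c=0
t16.Δ5 h=0 d=0 clk=1 a=0 g=1 b=1 e=1 f=0 c=0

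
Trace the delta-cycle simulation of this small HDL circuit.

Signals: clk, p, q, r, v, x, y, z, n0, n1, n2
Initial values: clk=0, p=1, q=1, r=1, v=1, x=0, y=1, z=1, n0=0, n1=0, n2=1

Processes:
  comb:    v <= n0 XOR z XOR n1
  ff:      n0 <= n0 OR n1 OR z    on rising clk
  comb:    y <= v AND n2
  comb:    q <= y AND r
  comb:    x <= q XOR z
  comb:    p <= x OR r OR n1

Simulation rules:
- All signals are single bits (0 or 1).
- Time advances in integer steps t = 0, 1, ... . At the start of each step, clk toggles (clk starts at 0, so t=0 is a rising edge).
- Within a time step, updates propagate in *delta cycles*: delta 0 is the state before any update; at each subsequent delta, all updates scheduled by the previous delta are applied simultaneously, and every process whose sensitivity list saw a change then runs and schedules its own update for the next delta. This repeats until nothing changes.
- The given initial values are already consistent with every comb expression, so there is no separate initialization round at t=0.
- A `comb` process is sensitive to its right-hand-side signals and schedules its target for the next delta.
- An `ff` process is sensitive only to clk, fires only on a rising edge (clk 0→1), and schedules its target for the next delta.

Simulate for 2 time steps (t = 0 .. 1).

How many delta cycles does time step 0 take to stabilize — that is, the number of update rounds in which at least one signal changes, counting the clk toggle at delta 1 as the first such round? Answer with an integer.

6

[bits: v,y,n0,r,p,n2,q,n1,z,x,clk]
t=0: Δ0=11011110100 Δ1=11011110101 Δ2=11111110101 Δ3=01111110101 Δ4=00111110101 Δ5=00111100101 Δ6=00111100111 | 6Δ
t=1: Δ0=00111100111 Δ1=00111100110 | 1Δ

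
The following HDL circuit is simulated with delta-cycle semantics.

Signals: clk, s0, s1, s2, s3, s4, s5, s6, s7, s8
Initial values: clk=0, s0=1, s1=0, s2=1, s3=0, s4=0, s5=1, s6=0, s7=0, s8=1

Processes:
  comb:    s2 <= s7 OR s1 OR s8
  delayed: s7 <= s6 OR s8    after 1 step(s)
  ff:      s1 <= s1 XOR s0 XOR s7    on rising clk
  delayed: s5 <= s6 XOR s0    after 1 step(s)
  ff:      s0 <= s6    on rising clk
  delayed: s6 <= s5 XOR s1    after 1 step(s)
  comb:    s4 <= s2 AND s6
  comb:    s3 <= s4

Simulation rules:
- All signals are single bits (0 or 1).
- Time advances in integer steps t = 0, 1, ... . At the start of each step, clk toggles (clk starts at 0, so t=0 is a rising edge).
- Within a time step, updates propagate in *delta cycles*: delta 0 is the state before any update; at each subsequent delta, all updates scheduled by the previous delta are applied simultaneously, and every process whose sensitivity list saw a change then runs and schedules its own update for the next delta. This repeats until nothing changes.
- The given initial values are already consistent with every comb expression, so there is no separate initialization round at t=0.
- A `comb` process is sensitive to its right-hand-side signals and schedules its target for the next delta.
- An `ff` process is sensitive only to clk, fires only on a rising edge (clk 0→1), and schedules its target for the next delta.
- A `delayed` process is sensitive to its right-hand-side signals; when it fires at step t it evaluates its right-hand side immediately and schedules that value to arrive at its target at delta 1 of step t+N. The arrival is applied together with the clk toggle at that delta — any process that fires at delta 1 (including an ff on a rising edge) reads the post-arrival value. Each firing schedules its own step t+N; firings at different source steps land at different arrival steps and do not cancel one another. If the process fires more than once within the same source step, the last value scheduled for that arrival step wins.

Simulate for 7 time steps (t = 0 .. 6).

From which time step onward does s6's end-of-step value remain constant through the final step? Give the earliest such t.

2

t0.Δ0 s4=0 s8=1 s1=0 s5=1 clk=0 s2=1 s6=0 s3=0 s7=0 s0=1
t0.Δ1 s4=0 s8=1 s1=0 s5=1 clk=1 s2=1 s6=0 s3=0 s7=0 s0=1
t0.Δ2 s4=0 s8=1 s1=1 s5=1 clk=1 s2=1 s6=0 s3=0 s7=0 s0=0
t1.Δ0 s4=0 s8=1 s1=1 s5=1 clk=1 s2=1 s6=0 s3=0 s7=0 s0=0
t1.Δ1 s4=0 s8=1 s1=1 s5=0 clk=0 s2=1 s6=0 s3=0 s7=0 s0=0
t2.Δ0 s4=0 s8=1 s1=1 s5=0 clk=0 s2=1 s6=0 s3=0 s7=0 s0=0
t2.Δ1 s4=0 s8=1 s1=1 s5=0 clk=1 s2=1 s6=1 s3=0 s7=0 s0=0
t2.Δ2 s4=1 s8=1 s1=1 s5=0 clk=1 s2=1 s6=1 s3=0 s7=0 s0=1
t2.Δ3 s4=1 s8=1 s1=1 s5=0 clk=1 s2=1 s6=1 s3=1 s7=0 s0=1
t3.Δ0 s4=1 s8=1 s1=1 s5=0 clk=1 s2=1 s6=1 s3=1 s7=0 s0=1
t3.Δ1 s4=1 s8=1 s1=1 s5=0 clk=0 s2=1 s6=1 s3=1 s7=1 s0=1
t4.Δ0 s4=1 s8=1 s1=1 s5=0 clk=0 s2=1 s6=1 s3=1 s7=1 s0=1
t4.Δ1 s4=1 s8=1 s1=1 s5=0 clk=1 s2=1 s6=1 s3=1 s7=1 s0=1
t5.Δ0 s4=1 s8=1 s1=1 s5=0 clk=1 s2=1 s6=1 s3=1 s7=1 s0=1
t5.Δ1 s4=1 s8=1 s1=1 s5=0 clk=0 s2=1 s6=1 s3=1 s7=1 s0=1
t6.Δ0 s4=1 s8=1 s1=1 s5=0 clk=0 s2=1 s6=1 s3=1 s7=1 s0=1
t6.Δ1 s4=1 s8=1 s1=1 s5=0 clk=1 s2=1 s6=1 s3=1 s7=1 s0=1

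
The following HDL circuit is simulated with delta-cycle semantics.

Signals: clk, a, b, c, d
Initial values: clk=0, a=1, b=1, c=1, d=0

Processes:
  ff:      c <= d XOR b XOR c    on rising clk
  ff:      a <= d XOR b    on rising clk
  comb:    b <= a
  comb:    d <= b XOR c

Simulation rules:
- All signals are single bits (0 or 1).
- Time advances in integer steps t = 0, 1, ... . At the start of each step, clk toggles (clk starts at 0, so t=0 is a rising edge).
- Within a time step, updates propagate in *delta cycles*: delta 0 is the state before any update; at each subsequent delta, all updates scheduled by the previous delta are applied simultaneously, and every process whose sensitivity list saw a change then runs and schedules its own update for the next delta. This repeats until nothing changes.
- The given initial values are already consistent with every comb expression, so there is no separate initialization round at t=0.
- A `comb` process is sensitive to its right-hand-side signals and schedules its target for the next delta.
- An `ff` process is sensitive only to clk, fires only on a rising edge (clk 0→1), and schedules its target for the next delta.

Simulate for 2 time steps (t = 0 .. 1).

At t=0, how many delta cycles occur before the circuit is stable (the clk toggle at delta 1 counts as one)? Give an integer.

t0.Δ0 a=1 d=0 b=1 clk=0 c=1
t0.Δ1 a=1 d=0 b=1 clk=1 c=1
t0.Δ2 a=1 d=0 b=1 clk=1 c=0
t0.Δ3 a=1 d=1 b=1 clk=1 c=0
t1.Δ0 a=1 d=1 b=1 clk=1 c=0
t1.Δ1 a=1 d=1 b=1 clk=0 c=0

3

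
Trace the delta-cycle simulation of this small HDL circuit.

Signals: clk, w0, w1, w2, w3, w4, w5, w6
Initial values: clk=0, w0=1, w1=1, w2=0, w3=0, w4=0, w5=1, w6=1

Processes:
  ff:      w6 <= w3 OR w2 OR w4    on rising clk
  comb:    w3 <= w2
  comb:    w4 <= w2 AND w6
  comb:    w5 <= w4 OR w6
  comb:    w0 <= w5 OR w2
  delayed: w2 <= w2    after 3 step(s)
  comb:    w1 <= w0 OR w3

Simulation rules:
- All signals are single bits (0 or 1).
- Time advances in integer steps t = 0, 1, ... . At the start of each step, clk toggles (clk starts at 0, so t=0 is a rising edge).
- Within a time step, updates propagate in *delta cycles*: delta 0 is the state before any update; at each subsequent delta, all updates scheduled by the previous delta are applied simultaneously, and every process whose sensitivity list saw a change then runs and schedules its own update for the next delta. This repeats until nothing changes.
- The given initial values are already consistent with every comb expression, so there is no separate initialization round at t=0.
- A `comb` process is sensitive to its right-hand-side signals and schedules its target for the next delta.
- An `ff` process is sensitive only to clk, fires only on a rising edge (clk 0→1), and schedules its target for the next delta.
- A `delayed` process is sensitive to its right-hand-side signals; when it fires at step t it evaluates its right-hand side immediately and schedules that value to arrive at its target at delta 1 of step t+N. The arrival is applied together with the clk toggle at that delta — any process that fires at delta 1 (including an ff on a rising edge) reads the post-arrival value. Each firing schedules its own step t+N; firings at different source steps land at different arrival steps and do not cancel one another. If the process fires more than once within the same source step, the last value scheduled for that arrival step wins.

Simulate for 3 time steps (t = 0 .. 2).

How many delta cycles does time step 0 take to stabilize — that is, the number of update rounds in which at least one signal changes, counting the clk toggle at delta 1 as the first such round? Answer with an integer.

t0.Δ0 w1=1 w6=1 clk=0 w4=0 w3=0 w2=0 w0=1 w5=1
t0.Δ1 w1=1 w6=1 clk=1 w4=0 w3=0 w2=0 w0=1 w5=1
t0.Δ2 w1=1 w6=0 clk=1 w4=0 w3=0 w2=0 w0=1 w5=1
t0.Δ3 w1=1 w6=0 clk=1 w4=0 w3=0 w2=0 w0=1 w5=0
t0.Δ4 w1=1 w6=0 clk=1 w4=0 w3=0 w2=0 w0=0 w5=0
t0.Δ5 w1=0 w6=0 clk=1 w4=0 w3=0 w2=0 w0=0 w5=0
t1.Δ0 w1=0 w6=0 clk=1 w4=0 w3=0 w2=0 w0=0 w5=0
t1.Δ1 w1=0 w6=0 clk=0 w4=0 w3=0 w2=0 w0=0 w5=0
t2.Δ0 w1=0 w6=0 clk=0 w4=0 w3=0 w2=0 w0=0 w5=0
t2.Δ1 w1=0 w6=0 clk=1 w4=0 w3=0 w2=0 w0=0 w5=0

5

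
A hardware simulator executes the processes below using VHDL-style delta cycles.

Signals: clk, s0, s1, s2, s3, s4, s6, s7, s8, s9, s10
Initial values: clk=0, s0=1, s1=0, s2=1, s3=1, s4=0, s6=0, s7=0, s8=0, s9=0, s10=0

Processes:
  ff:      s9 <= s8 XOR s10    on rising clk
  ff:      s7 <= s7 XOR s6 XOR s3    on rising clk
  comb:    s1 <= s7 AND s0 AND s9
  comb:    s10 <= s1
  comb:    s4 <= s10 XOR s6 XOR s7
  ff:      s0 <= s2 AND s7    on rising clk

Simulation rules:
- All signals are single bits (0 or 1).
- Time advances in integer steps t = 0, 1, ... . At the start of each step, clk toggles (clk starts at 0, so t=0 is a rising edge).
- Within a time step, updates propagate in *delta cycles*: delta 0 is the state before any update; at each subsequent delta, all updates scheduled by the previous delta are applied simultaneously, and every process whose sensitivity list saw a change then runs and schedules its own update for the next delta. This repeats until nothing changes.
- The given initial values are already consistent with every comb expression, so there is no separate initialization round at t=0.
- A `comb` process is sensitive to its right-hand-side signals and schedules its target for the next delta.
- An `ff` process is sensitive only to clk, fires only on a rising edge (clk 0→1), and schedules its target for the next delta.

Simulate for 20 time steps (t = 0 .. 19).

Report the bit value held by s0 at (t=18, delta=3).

[bits: s6,s3,s1,s8,s2,s4,clk,s0,s9,s10,s7]
t=0: Δ0=01001001000 Δ1=01001011000 Δ2=01001010001 Δ3=01001110001 | 3Δ
t=1: Δ0=01001110001 Δ1=01001100001 | 1Δ
t=2: Δ0=01001100001 Δ1=01001110001 Δ2=01001111000 Δ3=01001011000 | 3Δ
t=3: Δ0=01001011000 Δ1=01001001000 | 1Δ
t=4: Δ0=01001001000 Δ1=01001011000 Δ2=01001010001 Δ3=01001110001 | 3Δ
t=5: Δ0=01001110001 Δ1=01001100001 | 1Δ
t=6: Δ0=01001100001 Δ1=01001110001 Δ2=01001111000 Δ3=01001011000 | 3Δ
t=7: Δ0=01001011000 Δ1=01001001000 | 1Δ
t=8: Δ0=01001001000 Δ1=01001011000 Δ2=01001010001 Δ3=01001110001 | 3Δ
t=9: Δ0=01001110001 Δ1=01001100001 | 1Δ
t=10: Δ0=01001100001 Δ1=01001110001 Δ2=01001111000 Δ3=01001011000 | 3Δ
t=11: Δ0=01001011000 Δ1=01001001000 | 1Δ
t=12: Δ0=01001001000 Δ1=01001011000 Δ2=01001010001 Δ3=01001110001 | 3Δ
t=13: Δ0=01001110001 Δ1=01001100001 | 1Δ
t=14: Δ0=01001100001 Δ1=01001110001 Δ2=01001111000 Δ3=01001011000 | 3Δ
t=15: Δ0=01001011000 Δ1=01001001000 | 1Δ
t=16: Δ0=01001001000 Δ1=01001011000 Δ2=01001010001 Δ3=01001110001 | 3Δ
t=17: Δ0=01001110001 Δ1=01001100001 | 1Δ
t=18: Δ0=01001100001 Δ1=01001110001 Δ2=01001111000 Δ3=01001011000 | 3Δ
t=19: Δ0=01001011000 Δ1=01001001000 | 1Δ

1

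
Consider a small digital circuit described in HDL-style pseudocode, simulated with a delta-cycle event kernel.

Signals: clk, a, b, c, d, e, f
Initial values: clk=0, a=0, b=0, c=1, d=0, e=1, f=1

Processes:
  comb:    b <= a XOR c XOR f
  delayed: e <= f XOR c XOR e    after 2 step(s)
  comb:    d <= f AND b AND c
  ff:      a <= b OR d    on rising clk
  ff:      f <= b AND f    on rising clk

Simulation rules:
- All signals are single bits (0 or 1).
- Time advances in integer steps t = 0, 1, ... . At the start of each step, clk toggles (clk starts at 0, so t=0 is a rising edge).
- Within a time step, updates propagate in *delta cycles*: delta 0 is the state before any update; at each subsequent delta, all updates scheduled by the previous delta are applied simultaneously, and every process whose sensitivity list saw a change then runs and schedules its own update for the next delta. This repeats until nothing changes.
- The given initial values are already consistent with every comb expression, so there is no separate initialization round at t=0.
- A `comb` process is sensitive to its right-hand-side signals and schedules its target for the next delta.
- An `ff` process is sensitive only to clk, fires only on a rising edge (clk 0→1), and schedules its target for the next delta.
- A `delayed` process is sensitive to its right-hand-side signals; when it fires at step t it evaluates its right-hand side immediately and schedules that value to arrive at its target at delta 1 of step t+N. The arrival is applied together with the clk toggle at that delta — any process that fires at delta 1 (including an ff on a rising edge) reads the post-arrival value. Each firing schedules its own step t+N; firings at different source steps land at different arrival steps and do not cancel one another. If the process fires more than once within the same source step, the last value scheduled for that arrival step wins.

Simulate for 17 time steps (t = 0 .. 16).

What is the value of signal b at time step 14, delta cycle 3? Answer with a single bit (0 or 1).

t0.Δ0 c=1 d=0 e=1 a=0 b=0 clk=0 f=1
t0.Δ1 c=1 d=0 e=1 a=0 b=0 clk=1 f=1
t0.Δ2 c=1 d=0 e=1 a=0 b=0 clk=1 f=0
t0.Δ3 c=1 d=0 e=1 a=0 b=1 clk=1 f=0
t1.Δ0 c=1 d=0 e=1 a=0 b=1 clk=1 f=0
t1.Δ1 c=1 d=0 e=1 a=0 b=1 clk=0 f=0
t2.Δ0 c=1 d=0 e=1 a=0 b=1 clk=0 f=0
t2.Δ1 c=1 d=0 e=0 a=0 b=1 clk=1 f=0
t2.Δ2 c=1 d=0 e=0 a=1 b=1 clk=1 f=0
t2.Δ3 c=1 d=0 e=0 a=1 b=0 clk=1 f=0
t3.Δ0 c=1 d=0 e=0 a=1 b=0 clk=1 f=0
t3.Δ1 c=1 d=0 e=0 a=1 b=0 clk=0 f=0
t4.Δ0 c=1 d=0 e=0 a=1 b=0 clk=0 f=0
t4.Δ1 c=1 d=0 e=1 a=1 b=0 clk=1 f=0
t4.Δ2 c=1 d=0 e=1 a=0 b=0 clk=1 f=0
t4.Δ3 c=1 d=0 e=1 a=0 b=1 clk=1 f=0
t5.Δ0 c=1 d=0 e=1 a=0 b=1 clk=1 f=0
t5.Δ1 c=1 d=0 e=1 a=0 b=1 clk=0 f=0
t6.Δ0 c=1 d=0 e=1 a=0 b=1 clk=0 f=0
t6.Δ1 c=1 d=0 e=0 a=0 b=1 clk=1 f=0
t6.Δ2 c=1 d=0 e=0 a=1 b=1 clk=1 f=0
t6.Δ3 c=1 d=0 e=0 a=1 b=0 clk=1 f=0
t7.Δ0 c=1 d=0 e=0 a=1 b=0 clk=1 f=0
t7.Δ1 c=1 d=0 e=0 a=1 b=0 clk=0 f=0
t8.Δ0 c=1 d=0 e=0 a=1 b=0 clk=0 f=0
t8.Δ1 c=1 d=0 e=1 a=1 b=0 clk=1 f=0
t8.Δ2 c=1 d=0 e=1 a=0 b=0 clk=1 f=0
t8.Δ3 c=1 d=0 e=1 a=0 b=1 clk=1 f=0
t9.Δ0 c=1 d=0 e=1 a=0 b=1 clk=1 f=0
t9.Δ1 c=1 d=0 e=1 a=0 b=1 clk=0 f=0
t10.Δ0 c=1 d=0 e=1 a=0 b=1 clk=0 f=0
t10.Δ1 c=1 d=0 e=0 a=0 b=1 clk=1 f=0
t10.Δ2 c=1 d=0 e=0 a=1 b=1 clk=1 f=0
t10.Δ3 c=1 d=0 e=0 a=1 b=0 clk=1 f=0
t11.Δ0 c=1 d=0 e=0 a=1 b=0 clk=1 f=0
t11.Δ1 c=1 d=0 e=0 a=1 b=0 clk=0 f=0
t12.Δ0 c=1 d=0 e=0 a=1 b=0 clk=0 f=0
t12.Δ1 c=1 d=0 e=1 a=1 b=0 clk=1 f=0
t12.Δ2 c=1 d=0 e=1 a=0 b=0 clk=1 f=0
t12.Δ3 c=1 d=0 e=1 a=0 b=1 clk=1 f=0
t13.Δ0 c=1 d=0 e=1 a=0 b=1 clk=1 f=0
t13.Δ1 c=1 d=0 e=1 a=0 b=1 clk=0 f=0
t14.Δ0 c=1 d=0 e=1 a=0 b=1 clk=0 f=0
t14.Δ1 c=1 d=0 e=0 a=0 b=1 clk=1 f=0
t14.Δ2 c=1 d=0 e=0 a=1 b=1 clk=1 f=0
t14.Δ3 c=1 d=0 e=0 a=1 b=0 clk=1 f=0
t15.Δ0 c=1 d=0 e=0 a=1 b=0 clk=1 f=0
t15.Δ1 c=1 d=0 e=0 a=1 b=0 clk=0 f=0
t16.Δ0 c=1 d=0 e=0 a=1 b=0 clk=0 f=0
t16.Δ1 c=1 d=0 e=1 a=1 b=0 clk=1 f=0
t16.Δ2 c=1 d=0 e=1 a=0 b=0 clk=1 f=0
t16.Δ3 c=1 d=0 e=1 a=0 b=1 clk=1 f=0

0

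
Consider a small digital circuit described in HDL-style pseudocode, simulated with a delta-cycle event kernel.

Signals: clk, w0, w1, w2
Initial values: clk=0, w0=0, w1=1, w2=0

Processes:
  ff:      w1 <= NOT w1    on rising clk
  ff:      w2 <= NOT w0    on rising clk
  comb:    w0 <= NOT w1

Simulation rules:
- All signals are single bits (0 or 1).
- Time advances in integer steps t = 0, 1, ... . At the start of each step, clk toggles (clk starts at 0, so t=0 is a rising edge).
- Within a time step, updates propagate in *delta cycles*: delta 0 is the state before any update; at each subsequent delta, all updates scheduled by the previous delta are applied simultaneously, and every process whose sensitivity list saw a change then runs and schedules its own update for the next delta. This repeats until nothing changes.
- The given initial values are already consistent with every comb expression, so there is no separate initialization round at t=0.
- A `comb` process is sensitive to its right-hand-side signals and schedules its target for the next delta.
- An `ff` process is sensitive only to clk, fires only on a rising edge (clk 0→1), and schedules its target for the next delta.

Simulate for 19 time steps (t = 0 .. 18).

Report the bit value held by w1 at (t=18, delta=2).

1

t=0 Δ0: w2=0 clk=0 w1=1 w0=0
  Δ1: clk:0→1
  Δ2: w2:0→1, w1:1→0
  Δ3: w0:0→1
  (3Δ to stable)
t=1 Δ0: w2=1 clk=1 w1=0 w0=1
  Δ1: clk:1→0
  (1Δ to stable)
t=2 Δ0: w2=1 clk=0 w1=0 w0=1
  Δ1: clk:0→1
  Δ2: w2:1→0, w1:0→1
  Δ3: w0:1→0
  (3Δ to stable)
t=3 Δ0: w2=0 clk=1 w1=1 w0=0
  Δ1: clk:1→0
  (1Δ to stable)
t=4 Δ0: w2=0 clk=0 w1=1 w0=0
  Δ1: clk:0→1
  Δ2: w2:0→1, w1:1→0
  Δ3: w0:0→1
  (3Δ to stable)
t=5 Δ0: w2=1 clk=1 w1=0 w0=1
  Δ1: clk:1→0
  (1Δ to stable)
t=6 Δ0: w2=1 clk=0 w1=0 w0=1
  Δ1: clk:0→1
  Δ2: w2:1→0, w1:0→1
  Δ3: w0:1→0
  (3Δ to stable)
t=7 Δ0: w2=0 clk=1 w1=1 w0=0
  Δ1: clk:1→0
  (1Δ to stable)
t=8 Δ0: w2=0 clk=0 w1=1 w0=0
  Δ1: clk:0→1
  Δ2: w2:0→1, w1:1→0
  Δ3: w0:0→1
  (3Δ to stable)
t=9 Δ0: w2=1 clk=1 w1=0 w0=1
  Δ1: clk:1→0
  (1Δ to stable)
t=10 Δ0: w2=1 clk=0 w1=0 w0=1
  Δ1: clk:0→1
  Δ2: w2:1→0, w1:0→1
  Δ3: w0:1→0
  (3Δ to stable)
t=11 Δ0: w2=0 clk=1 w1=1 w0=0
  Δ1: clk:1→0
  (1Δ to stable)
t=12 Δ0: w2=0 clk=0 w1=1 w0=0
  Δ1: clk:0→1
  Δ2: w2:0→1, w1:1→0
  Δ3: w0:0→1
  (3Δ to stable)
t=13 Δ0: w2=1 clk=1 w1=0 w0=1
  Δ1: clk:1→0
  (1Δ to stable)
t=14 Δ0: w2=1 clk=0 w1=0 w0=1
  Δ1: clk:0→1
  Δ2: w2:1→0, w1:0→1
  Δ3: w0:1→0
  (3Δ to stable)
t=15 Δ0: w2=0 clk=1 w1=1 w0=0
  Δ1: clk:1→0
  (1Δ to stable)
t=16 Δ0: w2=0 clk=0 w1=1 w0=0
  Δ1: clk:0→1
  Δ2: w2:0→1, w1:1→0
  Δ3: w0:0→1
  (3Δ to stable)
t=17 Δ0: w2=1 clk=1 w1=0 w0=1
  Δ1: clk:1→0
  (1Δ to stable)
t=18 Δ0: w2=1 clk=0 w1=0 w0=1
  Δ1: clk:0→1
  Δ2: w2:1→0, w1:0→1
  Δ3: w0:1→0
  (3Δ to stable)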